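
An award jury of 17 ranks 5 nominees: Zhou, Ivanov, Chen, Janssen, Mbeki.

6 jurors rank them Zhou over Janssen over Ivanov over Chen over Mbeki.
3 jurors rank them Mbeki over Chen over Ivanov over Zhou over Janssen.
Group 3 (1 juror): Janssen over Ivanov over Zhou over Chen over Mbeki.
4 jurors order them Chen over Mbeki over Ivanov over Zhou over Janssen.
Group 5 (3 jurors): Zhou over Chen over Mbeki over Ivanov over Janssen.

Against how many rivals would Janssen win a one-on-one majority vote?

0

Janssen against each rival (17 jurors):
Janssen–Zhou: Zhou 16–1.
Janssen vs Ivanov: Ivanov wins 10–7.
Janssen vs Chen: 7 to 10, Chen.
Janssen vs Mbeki: Mbeki wins 10–7.
Janssen beats no one; loses to Zhou, Ivanov, Chen, Mbeki — 0 pairwise wins.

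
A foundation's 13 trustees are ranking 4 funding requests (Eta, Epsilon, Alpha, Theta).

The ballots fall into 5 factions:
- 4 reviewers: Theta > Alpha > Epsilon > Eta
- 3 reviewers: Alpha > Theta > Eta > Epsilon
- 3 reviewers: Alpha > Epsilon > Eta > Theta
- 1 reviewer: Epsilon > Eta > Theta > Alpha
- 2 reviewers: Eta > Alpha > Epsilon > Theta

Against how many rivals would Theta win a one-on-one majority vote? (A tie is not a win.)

2

Theta against each rival (13 reviewers):
Theta vs Eta: Theta is ranked higher on 4+3 = 7 ballots, Eta on 6. Theta wins 7–6.
Theta vs Epsilon: Theta preferred on 4+3 = 7 ballots; Theta wins 7–6.
Theta vs Alpha: Theta is ranked higher on 4+1 = 5 ballots, Alpha on 8. Alpha wins 8–5.
Theta beats Eta, Epsilon; loses to Alpha — 2 pairwise wins.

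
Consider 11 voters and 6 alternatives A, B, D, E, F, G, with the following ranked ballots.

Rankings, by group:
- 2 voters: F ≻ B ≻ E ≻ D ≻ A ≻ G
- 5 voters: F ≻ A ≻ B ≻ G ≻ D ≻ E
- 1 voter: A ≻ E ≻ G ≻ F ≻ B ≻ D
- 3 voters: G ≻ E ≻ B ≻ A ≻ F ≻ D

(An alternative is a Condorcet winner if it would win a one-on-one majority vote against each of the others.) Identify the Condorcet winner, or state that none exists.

F

Pairwise majorities:
A vs B: A wins 6–5.
A–D: A 9–2.
A vs E: A wins 6–5.
A vs F: F wins 7–4.
A vs G: A, 8–3.
B vs D: B wins 11–0.
B–E: B 7–4.
B vs F: F wins 8–3.
B–G: B 7–4.
D–E: E 6–5.
D–F: F 11–0.
D vs G: G, 9–2.
E vs F: F wins 7–4.
E vs G: G, 8–3.
F–G: F 7–4.
F wins every pairwise contest, so F is the Condorcet winner.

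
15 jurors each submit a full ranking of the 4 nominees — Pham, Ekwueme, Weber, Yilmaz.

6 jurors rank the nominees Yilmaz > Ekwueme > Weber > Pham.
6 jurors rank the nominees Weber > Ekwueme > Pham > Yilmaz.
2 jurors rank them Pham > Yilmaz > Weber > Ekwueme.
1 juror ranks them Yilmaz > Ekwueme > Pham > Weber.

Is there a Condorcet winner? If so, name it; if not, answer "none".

Head-to-head results (15 jurors):
Pham vs Ekwueme: Ekwueme, 13–2.
Pham–Weber: Weber 12–3.
Pham–Yilmaz: Pham 8–7.
Ekwueme vs Weber: Ekwueme is ranked higher on 6+1 = 7 ballots, Weber on 8. Weber wins 8–7.
Ekwueme vs Yilmaz: Ekwueme is ranked higher on 6 ballots, Yilmaz on 9. Yilmaz wins 9–6.
Weber–Yilmaz: Yilmaz 9–6.
No nominee is unbeaten: Pham loses to Ekwueme; Ekwueme loses to Weber; Weber loses to Yilmaz; Yilmaz loses to Pham. In particular Pham > Yilmaz > Ekwueme > Pham is a majority cycle — no Condorcet winner exists.

none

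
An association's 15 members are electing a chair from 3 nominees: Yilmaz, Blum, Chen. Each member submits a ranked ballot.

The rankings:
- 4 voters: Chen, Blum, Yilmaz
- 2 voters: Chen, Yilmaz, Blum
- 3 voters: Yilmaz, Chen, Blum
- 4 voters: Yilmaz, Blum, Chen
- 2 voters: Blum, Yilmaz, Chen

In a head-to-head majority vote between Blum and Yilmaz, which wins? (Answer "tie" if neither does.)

Yilmaz

Ballots ranking Blum above Yilmaz: 4 + 2 = 6.
Ballots ranking Yilmaz above Blum: 15 − 6 = 9.
Yilmaz wins the head-to-head 9–6.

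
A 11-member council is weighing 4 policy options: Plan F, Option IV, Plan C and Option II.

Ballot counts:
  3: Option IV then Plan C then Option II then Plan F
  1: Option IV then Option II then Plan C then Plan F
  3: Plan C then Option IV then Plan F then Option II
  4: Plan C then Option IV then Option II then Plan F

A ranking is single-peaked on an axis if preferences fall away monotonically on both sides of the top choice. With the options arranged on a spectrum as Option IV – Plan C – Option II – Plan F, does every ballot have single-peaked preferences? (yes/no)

Axis positions: Option IV=1, Plan C=2, Option II=3, Plan F=4.
Faction 1 (peak Option IV at position 1): ranking walks positions 1-2-3-4, expanding outward from the peak — single-peaked.
Faction 2: ranking walks positions 1-3-2-4; Option II is ranked above Plan C even though Plan C lies between Option II and the peak Option IV on the axis — preferences dip and rise again. Not single-peaked.
Faction 3: ranking walks positions 2-1-4-3; Plan F is ranked above Option II even though Option II lies between Plan F and the peak Plan C on the axis — preferences dip and rise again. Not single-peaked.
Faction 4 (peak Plan C at position 2): ranking walks positions 2-1-3-4, expanding outward from the peak — single-peaked.
Faction 2 violates single-peakedness, so the profile is not single-peaked on this axis.

no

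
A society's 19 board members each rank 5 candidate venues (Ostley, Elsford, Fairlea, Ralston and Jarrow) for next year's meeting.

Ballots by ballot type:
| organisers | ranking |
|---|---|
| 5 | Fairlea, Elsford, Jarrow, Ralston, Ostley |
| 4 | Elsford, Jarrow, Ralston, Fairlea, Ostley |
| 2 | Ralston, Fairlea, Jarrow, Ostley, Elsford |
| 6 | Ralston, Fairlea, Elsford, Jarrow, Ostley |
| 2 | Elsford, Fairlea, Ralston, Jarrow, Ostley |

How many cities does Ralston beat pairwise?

3

Ralston against each rival (19 organisers):
Ralston vs Ostley: 5+4+2+6+2 = 19 for Ralston, 0 for Ostley — Ralston by 19–0.
Ralston vs Elsford: Ralston is ranked higher on 2+6 = 8 ballots, Elsford on 11. Elsford wins 11–8.
Ralston vs Fairlea: 4+2+6 = 12 for Ralston, 7 for Fairlea — Ralston by 12–7.
Ralston vs Jarrow: 10 to 9, Ralston.
Ralston beats Ostley, Fairlea, Jarrow; loses to Elsford — 3 pairwise wins.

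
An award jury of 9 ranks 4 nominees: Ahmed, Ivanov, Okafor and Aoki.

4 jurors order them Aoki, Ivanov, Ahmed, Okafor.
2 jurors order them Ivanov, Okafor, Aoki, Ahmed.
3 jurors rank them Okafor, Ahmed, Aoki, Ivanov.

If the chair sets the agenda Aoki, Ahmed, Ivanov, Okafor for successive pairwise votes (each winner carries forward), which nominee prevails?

Okafor

Round 1: Aoki vs Ahmed — 6–3, Aoki advances.
Round 2: Aoki vs Ivanov — 7–2, Aoki advances.
Round 3: Aoki vs Okafor — 4–5, Okafor advances.
Okafor survives the agenda.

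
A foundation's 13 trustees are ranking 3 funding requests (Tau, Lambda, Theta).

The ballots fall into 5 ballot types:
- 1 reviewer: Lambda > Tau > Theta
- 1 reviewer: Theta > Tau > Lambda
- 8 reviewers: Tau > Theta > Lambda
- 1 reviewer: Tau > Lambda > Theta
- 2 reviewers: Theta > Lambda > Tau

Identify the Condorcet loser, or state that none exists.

Lambda

Head-to-head results (13 reviewers):
Tau vs Lambda: Tau, 10–3.
Tau vs Theta: Tau preferred on 1+8+1 = 10 ballots; Tau wins 10–3.
Lambda vs Theta: Lambda preferred on 1+1 = 2 ballots; Theta wins 11–2.
Lambda is beaten in every head-to-head and is the Condorcet loser.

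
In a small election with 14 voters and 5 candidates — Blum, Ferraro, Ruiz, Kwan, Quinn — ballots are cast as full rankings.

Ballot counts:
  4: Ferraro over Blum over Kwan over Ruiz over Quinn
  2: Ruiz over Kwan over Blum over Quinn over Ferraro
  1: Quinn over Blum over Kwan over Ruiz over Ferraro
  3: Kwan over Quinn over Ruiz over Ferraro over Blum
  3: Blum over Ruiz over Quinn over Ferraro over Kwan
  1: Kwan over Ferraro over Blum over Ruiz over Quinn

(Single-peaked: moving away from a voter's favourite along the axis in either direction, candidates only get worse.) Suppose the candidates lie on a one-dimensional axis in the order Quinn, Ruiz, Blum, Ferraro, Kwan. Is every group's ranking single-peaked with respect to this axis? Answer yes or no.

no

Axis positions: Quinn=1, Ruiz=2, Blum=3, Ferraro=4, Kwan=5.
Group 1 (peak Ferraro at position 4): ranking walks positions 4-3-5-2-1, expanding outward from the peak — single-peaked.
Group 2: ranking walks positions 2-5-3-1-4; Kwan is ranked above Blum even though Blum lies between Kwan and the peak Ruiz on the axis — preferences dip and rise again. Not single-peaked.
Group 3: ranking walks positions 1-3-5-2-4; Blum is ranked above Ruiz even though Ruiz lies between Blum and the peak Quinn on the axis — preferences dip and rise again. Not single-peaked.
Group 4: ranking walks positions 5-1-2-4-3; Quinn is ranked above Ferraro even though Ferraro lies between Quinn and the peak Kwan on the axis — preferences dip and rise again. Not single-peaked.
Group 5 (peak Blum at position 3): ranking walks positions 3-2-1-4-5, expanding outward from the peak — single-peaked.
Group 6 (peak Kwan at position 5): ranking walks positions 5-4-3-2-1, expanding outward from the peak — single-peaked.
Group 2 violates single-peakedness, so the profile is not single-peaked on this axis.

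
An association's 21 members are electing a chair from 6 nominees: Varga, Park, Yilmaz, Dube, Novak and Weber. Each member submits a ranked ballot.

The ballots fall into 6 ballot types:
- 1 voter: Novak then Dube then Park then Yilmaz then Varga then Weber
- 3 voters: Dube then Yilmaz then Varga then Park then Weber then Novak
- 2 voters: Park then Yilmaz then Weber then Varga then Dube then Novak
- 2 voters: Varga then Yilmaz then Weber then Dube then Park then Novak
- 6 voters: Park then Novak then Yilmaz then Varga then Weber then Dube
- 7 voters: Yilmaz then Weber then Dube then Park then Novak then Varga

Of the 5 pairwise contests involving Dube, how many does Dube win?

3

Dube against each rival (21 voters):
Dube vs Varga: Dube is ranked higher on 1+3+7 = 11 ballots, Varga on 10. Dube wins 11–10.
Dube–Park: Dube 13–8.
Dube vs Yilmaz: Dube is ranked higher on 1+3 = 4 ballots, Yilmaz on 17. Yilmaz wins 17–4.
Dube vs Novak: Dube wins 14–7.
Dube vs Weber: Dube preferred on 1+3 = 4 ballots; Weber wins 17–4.
Dube beats Varga, Park, Novak; loses to Yilmaz, Weber — 3 pairwise wins.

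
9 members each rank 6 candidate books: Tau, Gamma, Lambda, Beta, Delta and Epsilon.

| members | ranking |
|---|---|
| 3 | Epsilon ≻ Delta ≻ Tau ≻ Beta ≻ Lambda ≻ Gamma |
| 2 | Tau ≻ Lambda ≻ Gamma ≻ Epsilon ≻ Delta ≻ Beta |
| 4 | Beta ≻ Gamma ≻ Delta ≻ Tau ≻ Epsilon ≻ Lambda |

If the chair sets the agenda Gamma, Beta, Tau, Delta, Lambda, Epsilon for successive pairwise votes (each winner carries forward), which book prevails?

Round 1: Gamma vs Beta — 2–7, Beta advances.
Round 2: Beta vs Tau — 4–5, Tau advances.
Round 3: Tau vs Delta — 2–7, Delta advances.
Round 4: Delta vs Lambda — 7–2, Delta advances.
Round 5: Delta vs Epsilon — 4–5, Epsilon advances.
Epsilon survives the agenda.

Epsilon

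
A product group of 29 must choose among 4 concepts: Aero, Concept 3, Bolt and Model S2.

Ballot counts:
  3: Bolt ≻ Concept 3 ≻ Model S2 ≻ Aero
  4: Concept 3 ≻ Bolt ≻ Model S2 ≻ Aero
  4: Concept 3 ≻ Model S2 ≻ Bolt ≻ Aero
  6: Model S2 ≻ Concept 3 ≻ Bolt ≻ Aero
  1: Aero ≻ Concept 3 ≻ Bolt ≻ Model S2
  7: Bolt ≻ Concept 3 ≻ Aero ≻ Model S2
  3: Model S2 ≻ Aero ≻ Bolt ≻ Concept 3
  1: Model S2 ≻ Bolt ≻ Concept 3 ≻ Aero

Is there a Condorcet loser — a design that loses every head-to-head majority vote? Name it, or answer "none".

Aero

Pairwise majorities:
Aero vs Concept 3: Aero preferred on 1+3 = 4 ballots; Concept 3 wins 25–4.
Aero vs Bolt: 4 to 25, Bolt.
Aero–Model S2: Model S2 21–8.
Concept 3–Bolt: Concept 3 15–14.
Concept 3–Model S2: Concept 3 19–10.
Bolt vs Model S2: Bolt wins 15–14.
Only Aero has no wins; Aero is the Condorcet loser.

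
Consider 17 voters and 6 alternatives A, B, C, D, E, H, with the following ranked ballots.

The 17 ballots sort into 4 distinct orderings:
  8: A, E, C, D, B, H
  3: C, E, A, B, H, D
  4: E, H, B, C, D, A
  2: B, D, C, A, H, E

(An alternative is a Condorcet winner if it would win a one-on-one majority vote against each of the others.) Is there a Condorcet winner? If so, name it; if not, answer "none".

none

Check each pair by majority over 17 ballots:
A vs B: A is ranked higher on 8+3 = 11 ballots, B on 6. A wins 11–6.
A vs C: A is ranked higher on 8 ballots, C on 9. C wins 9–8.
A vs D: A is ranked higher on 8+3 = 11 ballots, D on 6. A wins 11–6.
A vs E: 10 to 7, A.
A vs H: 8+3+2 = 13 for A, 4 for H — A by 13–4.
B vs C: C wins 11–6.
B vs D: B is ranked higher on 3+4+2 = 9 ballots, D on 8. B wins 9–8.
B vs E: 2 to 15, E.
B vs H: 13 to 4, B.
C vs D: C wins 15–2.
C vs E: E wins 12–5.
C vs H: 8+3+2 = 13 for C, 4 for H — C by 13–4.
D–E: E 15–2.
D vs H: D wins 10–7.
E vs H: E wins 15–2.
No alternative is unbeaten: A loses to C; B loses to A; C loses to E; D loses to A; E loses to A; H loses to A. In particular A beats E beats C beats A is a majority cycle — no Condorcet winner exists.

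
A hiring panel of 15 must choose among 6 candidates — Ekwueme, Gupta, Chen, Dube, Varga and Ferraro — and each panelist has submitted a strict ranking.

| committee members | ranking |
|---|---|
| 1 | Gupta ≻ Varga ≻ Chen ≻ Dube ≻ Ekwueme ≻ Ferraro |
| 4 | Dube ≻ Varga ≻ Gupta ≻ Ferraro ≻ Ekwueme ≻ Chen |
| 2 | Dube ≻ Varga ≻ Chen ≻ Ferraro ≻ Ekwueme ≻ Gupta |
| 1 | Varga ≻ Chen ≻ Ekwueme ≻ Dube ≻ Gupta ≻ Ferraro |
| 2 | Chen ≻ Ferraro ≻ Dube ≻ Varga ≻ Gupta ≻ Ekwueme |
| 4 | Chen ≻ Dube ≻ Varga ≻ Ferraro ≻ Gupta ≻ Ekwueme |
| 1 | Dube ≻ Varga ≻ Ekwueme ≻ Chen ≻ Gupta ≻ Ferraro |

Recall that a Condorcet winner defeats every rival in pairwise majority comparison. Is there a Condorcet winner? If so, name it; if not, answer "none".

Pairwise majorities:
Ekwueme vs Gupta: Ekwueme is ranked higher on 2+1+1 = 4 ballots, Gupta on 11. Gupta wins 11–4.
Ekwueme vs Chen: 5 to 10, Chen.
Ekwueme vs Dube: 1 to 14, Dube.
Ekwueme–Varga: Varga 15–0.
Ekwueme vs Ferraro: Ekwueme preferred on 1+1+1 = 3 ballots; Ferraro wins 12–3.
Gupta vs Chen: Chen wins 10–5.
Gupta–Dube: Dube 14–1.
Gupta vs Varga: Varga wins 14–1.
Gupta vs Ferraro: Ferraro wins 8–7.
Chen vs Dube: Chen wins 8–7.
Chen vs Varga: Varga wins 9–6.
Chen–Ferraro: Chen 11–4.
Dube vs Varga: 13 to 2, Dube.
Dube vs Ferraro: Dube, 13–2.
Varga vs Ferraro: Varga, 13–2.
Every candidate loses at least once (Ekwueme loses to Gupta; Gupta loses to Chen; Chen loses to Varga; Dube loses to Chen; Varga loses to Dube; Ferraro loses to Chen). The majority relation contains the cycle Chen beats Dube beats Varga beats Chen, so there is no Condorcet winner.

none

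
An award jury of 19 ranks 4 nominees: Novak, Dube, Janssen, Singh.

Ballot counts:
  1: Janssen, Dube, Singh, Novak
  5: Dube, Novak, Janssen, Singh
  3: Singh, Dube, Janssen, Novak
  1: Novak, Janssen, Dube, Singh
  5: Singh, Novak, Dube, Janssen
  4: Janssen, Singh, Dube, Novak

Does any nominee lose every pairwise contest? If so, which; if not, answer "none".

none

Pairwise majorities:
Novak vs Dube: Dube wins 13–6.
Novak–Janssen: Novak 11–8.
Novak vs Singh: Novak is ranked higher on 5+1 = 6 ballots, Singh on 13. Singh wins 13–6.
Dube vs Janssen: Dube wins 13–6.
Dube vs Singh: Singh, 12–7.
Janssen–Singh: Janssen 11–8.
No nominee is winless: Novak beats Janssen; Dube beats Novak; Janssen beats Singh; Singh beats Novak. There is no Condorcet loser.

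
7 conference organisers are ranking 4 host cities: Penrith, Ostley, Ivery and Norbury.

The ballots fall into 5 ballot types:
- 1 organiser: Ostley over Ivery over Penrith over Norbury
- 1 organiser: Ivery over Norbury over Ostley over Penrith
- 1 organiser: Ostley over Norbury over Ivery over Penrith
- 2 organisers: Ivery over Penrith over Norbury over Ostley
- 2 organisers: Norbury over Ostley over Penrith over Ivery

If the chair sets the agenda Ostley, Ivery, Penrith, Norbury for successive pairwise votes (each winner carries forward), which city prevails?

Round 1: Ostley vs Ivery — 4–3, Ostley advances.
Round 2: Ostley vs Penrith — 5–2, Ostley advances.
Round 3: Ostley vs Norbury — 2–5, Norbury advances.
Norbury survives the agenda.

Norbury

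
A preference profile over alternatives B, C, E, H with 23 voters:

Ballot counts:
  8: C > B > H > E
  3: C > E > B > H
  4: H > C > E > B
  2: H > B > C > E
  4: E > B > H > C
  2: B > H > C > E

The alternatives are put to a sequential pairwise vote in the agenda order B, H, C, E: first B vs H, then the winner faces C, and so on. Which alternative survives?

C

Round 1: B vs H — 17–6, B advances.
Round 2: B vs C — 8–15, C advances.
Round 3: C vs E — 19–4, C advances.
C survives the agenda.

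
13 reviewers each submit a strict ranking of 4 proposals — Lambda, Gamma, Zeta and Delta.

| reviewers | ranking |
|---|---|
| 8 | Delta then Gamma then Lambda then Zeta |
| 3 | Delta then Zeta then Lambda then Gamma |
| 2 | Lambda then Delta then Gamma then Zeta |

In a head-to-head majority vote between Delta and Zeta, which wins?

Ballots ranking Delta above Zeta: 8 + 3 + 2 = 13.
Ballots ranking Zeta above Delta: 13 − 13 = 0.
Delta wins the head-to-head 13–0.

Delta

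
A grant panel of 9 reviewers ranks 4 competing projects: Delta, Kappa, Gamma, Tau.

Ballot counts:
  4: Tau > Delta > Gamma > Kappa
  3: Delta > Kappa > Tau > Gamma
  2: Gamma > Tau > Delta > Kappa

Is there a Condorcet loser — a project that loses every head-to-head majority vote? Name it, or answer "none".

Kappa

Head-to-head results (9 reviewers):
Delta vs Kappa: Delta is ranked higher on 4+3+2 = 9 ballots, Kappa on 0. Delta wins 9–0.
Delta vs Gamma: 4+3 = 7 for Delta, 2 for Gamma — Delta by 7–2.
Delta vs Tau: 3 for Delta, 6 for Tau — Tau by 6–3.
Kappa vs Gamma: 3 to 6, Gamma.
Kappa vs Tau: Tau wins 6–3.
Gamma vs Tau: Gamma preferred on 2 ballots; Tau wins 7–2.
Kappa is beaten in every head-to-head and is the Condorcet loser.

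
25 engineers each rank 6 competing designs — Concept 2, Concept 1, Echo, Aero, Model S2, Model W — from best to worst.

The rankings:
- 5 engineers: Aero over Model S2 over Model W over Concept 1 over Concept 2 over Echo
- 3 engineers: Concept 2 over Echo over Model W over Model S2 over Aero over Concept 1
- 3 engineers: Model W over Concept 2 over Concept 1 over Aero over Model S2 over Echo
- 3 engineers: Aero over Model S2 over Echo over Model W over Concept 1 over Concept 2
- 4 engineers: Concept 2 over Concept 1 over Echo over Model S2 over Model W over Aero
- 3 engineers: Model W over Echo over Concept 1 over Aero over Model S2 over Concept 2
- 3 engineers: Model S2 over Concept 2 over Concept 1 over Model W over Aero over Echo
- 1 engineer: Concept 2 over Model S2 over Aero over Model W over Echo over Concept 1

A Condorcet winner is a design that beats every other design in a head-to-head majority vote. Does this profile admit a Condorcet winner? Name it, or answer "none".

none

Head-to-head results (25 engineers):
Concept 2 vs Concept 1: 3+3+4+3+1 = 14 for Concept 2, 11 for Concept 1 — Concept 2 by 14–11.
Concept 2 vs Echo: 5+3+3+4+3+1 = 19 for Concept 2, 6 for Echo — Concept 2 by 19–6.
Concept 2 vs Aero: 3+3+4+3+1 = 14 for Concept 2, 11 for Aero — Concept 2 by 14–11.
Concept 2 vs Model S2: 11 to 14, Model S2.
Concept 2 vs Model W: 11 to 14, Model W.
Concept 1 vs Echo: 5+3+4+3 = 15 for Concept 1, 10 for Echo — Concept 1 by 15–10.
Concept 1 vs Aero: 3+4+3+3 = 13 for Concept 1, 12 for Aero — Concept 1 by 13–12.
Concept 1 vs Model S2: Concept 1 is ranked higher on 3+4+3 = 10 ballots, Model S2 on 15. Model S2 wins 15–10.
Concept 1 vs Model W: 4+3 = 7 for Concept 1, 18 for Model W — Model W by 18–7.
Echo vs Aero: Echo is ranked higher on 3+4+3 = 10 ballots, Aero on 15. Aero wins 15–10.
Echo vs Model S2: Echo preferred on 3+4+3 = 10 ballots; Model S2 wins 15–10.
Echo vs Model W: Echo preferred on 3+3+4 = 10 ballots; Model W wins 15–10.
Aero vs Model S2: Aero is ranked higher on 5+3+3+3 = 14 ballots, Model S2 on 11. Aero wins 14–11.
Aero vs Model W: 5+3+1 = 9 for Aero, 16 for Model W — Model W by 16–9.
Model S2 vs Model W: 16 to 9, Model S2.
No design is unbeaten: Concept 2 loses to Model S2; Concept 1 loses to Concept 2; Echo loses to Concept 2; Aero loses to Concept 2; Model S2 loses to Aero; Model W loses to Model S2. In particular Concept 2 → Aero → Model S2 → Concept 2 is a majority cycle — no Condorcet winner exists.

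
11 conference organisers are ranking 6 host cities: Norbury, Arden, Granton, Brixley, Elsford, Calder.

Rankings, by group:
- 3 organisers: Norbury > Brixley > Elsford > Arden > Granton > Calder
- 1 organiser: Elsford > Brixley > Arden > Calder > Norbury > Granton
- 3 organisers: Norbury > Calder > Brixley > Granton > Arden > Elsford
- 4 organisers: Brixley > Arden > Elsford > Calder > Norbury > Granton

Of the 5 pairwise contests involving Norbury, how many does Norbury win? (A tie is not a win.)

Norbury against each rival (11 organisers):
Norbury vs Arden: 6 to 5, Norbury.
Norbury vs Granton: 3+1+3+4 = 11 for Norbury, 0 for Granton — Norbury by 11–0.
Norbury vs Brixley: 3+3 = 6 for Norbury, 5 for Brixley — Norbury by 6–5.
Norbury vs Elsford: Norbury wins 6–5.
Norbury vs Calder: 6 to 5, Norbury.
Norbury beats Arden, Granton, Brixley, Elsford, Calder — 5 pairwise wins.

5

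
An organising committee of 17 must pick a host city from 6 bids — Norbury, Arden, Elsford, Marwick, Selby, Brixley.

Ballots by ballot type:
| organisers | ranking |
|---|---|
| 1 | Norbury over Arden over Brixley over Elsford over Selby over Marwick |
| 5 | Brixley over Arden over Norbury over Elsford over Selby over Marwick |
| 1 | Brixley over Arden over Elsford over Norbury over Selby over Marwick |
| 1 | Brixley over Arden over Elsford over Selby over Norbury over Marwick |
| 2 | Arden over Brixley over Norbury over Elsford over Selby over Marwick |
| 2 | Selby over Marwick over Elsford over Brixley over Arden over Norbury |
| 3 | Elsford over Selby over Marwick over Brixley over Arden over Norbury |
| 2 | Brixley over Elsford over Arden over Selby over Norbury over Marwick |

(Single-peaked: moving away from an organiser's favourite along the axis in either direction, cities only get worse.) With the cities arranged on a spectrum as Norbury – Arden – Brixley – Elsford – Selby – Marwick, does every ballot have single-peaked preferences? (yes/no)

yes

Axis positions: Norbury=1, Arden=2, Brixley=3, Elsford=4, Selby=5, Marwick=6.
Ballot type 1 (peak Norbury at position 1): ranking walks positions 1-2-3-4-5-6, expanding outward from the peak — single-peaked.
Ballot type 2 (peak Brixley at position 3): ranking walks positions 3-2-1-4-5-6, expanding outward from the peak — single-peaked.
Ballot type 3 (peak Brixley at position 3): ranking walks positions 3-2-4-1-5-6, expanding outward from the peak — single-peaked.
Ballot type 4 (peak Brixley at position 3): ranking walks positions 3-2-4-5-1-6, expanding outward from the peak — single-peaked.
Ballot type 5 (peak Arden at position 2): ranking walks positions 2-3-1-4-5-6, expanding outward from the peak — single-peaked.
Ballot type 6 (peak Selby at position 5): ranking walks positions 5-6-4-3-2-1, expanding outward from the peak — single-peaked.
Ballot type 7 (peak Elsford at position 4): ranking walks positions 4-5-6-3-2-1, expanding outward from the peak — single-peaked.
Ballot type 8 (peak Brixley at position 3): ranking walks positions 3-4-2-5-1-6, expanding outward from the peak — single-peaked.
Every ranking is single-peaked on this axis.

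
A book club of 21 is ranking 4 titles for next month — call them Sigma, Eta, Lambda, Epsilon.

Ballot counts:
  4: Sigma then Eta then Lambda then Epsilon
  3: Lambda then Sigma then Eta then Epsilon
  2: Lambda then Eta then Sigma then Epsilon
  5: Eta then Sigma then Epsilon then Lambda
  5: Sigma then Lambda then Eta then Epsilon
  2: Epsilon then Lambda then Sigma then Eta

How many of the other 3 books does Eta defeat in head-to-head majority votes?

Eta against each rival (21 members):
Eta–Sigma: Sigma 14–7.
Eta vs Lambda: Lambda wins 12–9.
Eta vs Epsilon: 4+3+2+5+5 = 19 for Eta, 2 for Epsilon — Eta by 19–2.
Eta beats Epsilon; loses to Sigma, Lambda — 1 pairwise win.

1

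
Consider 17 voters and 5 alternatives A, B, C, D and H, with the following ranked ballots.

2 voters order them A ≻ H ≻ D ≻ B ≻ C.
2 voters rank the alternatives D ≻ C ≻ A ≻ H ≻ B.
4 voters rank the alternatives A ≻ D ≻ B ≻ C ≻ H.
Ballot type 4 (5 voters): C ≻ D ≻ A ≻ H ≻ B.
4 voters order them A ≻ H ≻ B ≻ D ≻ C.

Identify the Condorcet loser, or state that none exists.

none

Head-to-head results (17 voters):
A vs B: A, 17–0.
A vs C: 10 to 7, A.
A vs D: A preferred on 2+4+4 = 10 ballots; A wins 10–7.
A–H: A 17–0.
B–C: B 10–7.
B vs D: D wins 13–4.
B vs H: B is ranked higher on 4 ballots, H on 13. H wins 13–4.
C vs D: 5 for C, 12 for D — D by 12–5.
C vs H: C is ranked higher on 2+4+5 = 11 ballots, H on 6. C wins 11–6.
D vs H: D wins 11–6.
Every alternative wins at least one matchup (A beats B; B beats C; C beats H; D beats B; H beats B), so there is no Condorcet loser.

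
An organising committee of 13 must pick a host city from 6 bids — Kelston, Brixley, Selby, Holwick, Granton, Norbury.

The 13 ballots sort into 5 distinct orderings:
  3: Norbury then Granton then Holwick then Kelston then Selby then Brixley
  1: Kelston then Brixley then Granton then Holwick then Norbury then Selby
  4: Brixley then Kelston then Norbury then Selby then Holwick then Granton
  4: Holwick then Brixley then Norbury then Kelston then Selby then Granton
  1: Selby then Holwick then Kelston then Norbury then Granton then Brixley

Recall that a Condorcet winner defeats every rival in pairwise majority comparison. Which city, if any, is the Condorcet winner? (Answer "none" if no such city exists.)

none

Head-to-head results (13 organisers):
Kelston vs Brixley: Brixley wins 8–5.
Kelston vs Selby: Kelston, 12–1.
Kelston–Holwick: Holwick 8–5.
Kelston–Granton: Kelston 10–3.
Kelston vs Norbury: Norbury, 7–6.
Brixley vs Selby: Brixley wins 9–4.
Brixley vs Holwick: Holwick wins 8–5.
Brixley vs Granton: Brixley, 9–4.
Brixley vs Norbury: Brixley, 9–4.
Selby–Holwick: Holwick 8–5.
Selby vs Granton: Selby wins 9–4.
Selby–Norbury: Norbury 12–1.
Holwick vs Granton: Holwick wins 9–4.
Holwick vs Norbury: Norbury wins 7–6.
Granton–Norbury: Norbury 12–1.
Every city loses at least once (Kelston loses to Brixley; Brixley loses to Holwick; Selby loses to Kelston; Holwick loses to Norbury; Granton loses to Kelston; Norbury loses to Brixley). The majority relation contains the cycle Brixley → Norbury → Holwick → Brixley, so there is no Condorcet winner.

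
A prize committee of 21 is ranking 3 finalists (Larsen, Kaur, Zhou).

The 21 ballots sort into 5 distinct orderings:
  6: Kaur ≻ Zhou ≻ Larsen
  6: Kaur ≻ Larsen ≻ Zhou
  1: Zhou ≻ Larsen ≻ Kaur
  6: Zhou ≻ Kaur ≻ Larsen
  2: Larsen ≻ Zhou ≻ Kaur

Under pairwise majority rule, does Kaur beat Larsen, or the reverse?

Kaur

Ballots ranking Kaur above Larsen: 6 + 6 + 6 = 18.
Ballots ranking Larsen above Kaur: 21 − 18 = 3.
Kaur wins the head-to-head 18–3.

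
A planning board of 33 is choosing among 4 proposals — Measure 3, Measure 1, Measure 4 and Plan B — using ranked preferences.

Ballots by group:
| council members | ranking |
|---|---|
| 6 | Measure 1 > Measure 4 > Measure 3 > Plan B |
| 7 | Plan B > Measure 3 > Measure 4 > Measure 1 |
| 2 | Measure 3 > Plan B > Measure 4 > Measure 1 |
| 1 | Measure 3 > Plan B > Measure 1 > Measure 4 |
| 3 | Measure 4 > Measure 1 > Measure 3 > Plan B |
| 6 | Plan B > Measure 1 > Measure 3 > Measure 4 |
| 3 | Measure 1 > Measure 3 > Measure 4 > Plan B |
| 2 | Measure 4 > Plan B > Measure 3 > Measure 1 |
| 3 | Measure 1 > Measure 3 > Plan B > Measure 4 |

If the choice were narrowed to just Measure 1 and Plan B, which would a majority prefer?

Ballots ranking Measure 1 above Plan B: 6 + 3 + 3 + 3 = 15.
Ballots ranking Plan B above Measure 1: 33 − 15 = 18.
Plan B wins the head-to-head 18–15.

Plan B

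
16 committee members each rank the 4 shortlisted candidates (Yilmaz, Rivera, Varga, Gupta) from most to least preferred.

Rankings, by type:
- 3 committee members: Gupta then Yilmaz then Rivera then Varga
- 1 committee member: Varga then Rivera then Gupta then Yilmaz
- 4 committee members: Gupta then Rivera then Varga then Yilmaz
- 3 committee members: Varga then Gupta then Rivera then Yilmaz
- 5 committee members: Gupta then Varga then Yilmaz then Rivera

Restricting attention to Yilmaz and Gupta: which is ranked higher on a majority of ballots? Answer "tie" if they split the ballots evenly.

No ballot ranks Yilmaz above Gupta: 0.
Ballots ranking Gupta above Yilmaz: 16 − 0 = 16.
Gupta wins the head-to-head 16–0.

Gupta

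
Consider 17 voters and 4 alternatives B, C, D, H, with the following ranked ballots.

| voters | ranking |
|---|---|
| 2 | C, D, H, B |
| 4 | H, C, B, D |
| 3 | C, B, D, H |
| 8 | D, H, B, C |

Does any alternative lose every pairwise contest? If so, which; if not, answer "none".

B

Head-to-head results (17 voters):
B vs C: B preferred on 8 ballots; C wins 9–8.
B vs D: B is ranked higher on 4+3 = 7 ballots, D on 10. D wins 10–7.
B vs H: H, 14–3.
C–D: C 9–8.
C vs H: H, 12–5.
D vs H: D wins 13–4.
B loses to every other alternative — it is the Condorcet loser.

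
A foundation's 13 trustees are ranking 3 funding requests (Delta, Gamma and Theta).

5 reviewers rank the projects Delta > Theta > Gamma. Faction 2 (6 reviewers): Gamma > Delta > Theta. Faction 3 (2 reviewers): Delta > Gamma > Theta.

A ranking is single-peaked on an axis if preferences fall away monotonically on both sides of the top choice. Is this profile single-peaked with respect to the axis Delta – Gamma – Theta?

Axis positions: Delta=1, Gamma=2, Theta=3.
Faction 1: ranking walks positions 1-3-2; Theta is ranked above Gamma even though Gamma lies between Theta and the peak Delta on the axis — preferences dip and rise again. Not single-peaked.
Faction 2 (peak Gamma at position 2): ranking walks positions 2-1-3, expanding outward from the peak — single-peaked.
Faction 3 (peak Delta at position 1): ranking walks positions 1-2-3, expanding outward from the peak — single-peaked.
Faction 1 violates single-peakedness, so the profile is not single-peaked on this axis.

no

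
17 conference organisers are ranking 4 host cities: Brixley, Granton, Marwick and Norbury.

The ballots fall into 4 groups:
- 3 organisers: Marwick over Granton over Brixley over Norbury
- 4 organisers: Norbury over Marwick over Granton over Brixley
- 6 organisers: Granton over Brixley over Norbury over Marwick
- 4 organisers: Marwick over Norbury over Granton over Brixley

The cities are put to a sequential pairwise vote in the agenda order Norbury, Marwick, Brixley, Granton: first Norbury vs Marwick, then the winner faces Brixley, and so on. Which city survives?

Granton

Round 1: Norbury vs Marwick — 10–7, Norbury advances.
Round 2: Norbury vs Brixley — 8–9, Brixley advances.
Round 3: Brixley vs Granton — 0–17, Granton advances.
The agenda winner is Granton.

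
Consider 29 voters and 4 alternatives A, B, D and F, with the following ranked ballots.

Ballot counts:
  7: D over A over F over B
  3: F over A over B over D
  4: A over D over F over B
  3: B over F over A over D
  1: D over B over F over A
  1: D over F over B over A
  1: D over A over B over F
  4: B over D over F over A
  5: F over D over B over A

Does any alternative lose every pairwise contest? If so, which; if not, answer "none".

B

Pairwise majorities:
A–B: A 15–14.
A vs D: 3+4+3 = 10 for A, 19 for D — D by 19–10.
A vs F: 12 to 17, F.
B–D: D 19–10.
B vs F: B is ranked higher on 3+1+1+4 = 9 ballots, F on 20. F wins 20–9.
D vs F: D is ranked higher on 7+4+1+1+1+4 = 18 ballots, F on 11. D wins 18–11.
B is beaten in every head-to-head and is the Condorcet loser.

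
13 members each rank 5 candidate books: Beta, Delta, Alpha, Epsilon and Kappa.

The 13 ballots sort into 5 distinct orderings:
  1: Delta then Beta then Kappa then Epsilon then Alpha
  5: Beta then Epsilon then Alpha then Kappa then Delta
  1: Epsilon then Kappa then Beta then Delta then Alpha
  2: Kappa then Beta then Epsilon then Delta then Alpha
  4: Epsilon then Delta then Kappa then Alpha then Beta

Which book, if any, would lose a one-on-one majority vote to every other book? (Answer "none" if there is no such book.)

Alpha

Pairwise majorities:
Beta vs Delta: Beta wins 8–5.
Beta vs Alpha: 9 to 4, Beta.
Beta vs Epsilon: Beta wins 8–5.
Beta vs Kappa: Kappa, 7–6.
Delta–Alpha: Delta 8–5.
Delta vs Epsilon: Epsilon, 12–1.
Delta vs Kappa: Kappa wins 8–5.
Alpha–Epsilon: Epsilon 13–0.
Alpha vs Kappa: 5 to 8, Kappa.
Epsilon vs Kappa: 5+1+4 = 10 for Epsilon, 3 for Kappa — Epsilon by 10–3.
Alpha is beaten in every head-to-head and is the Condorcet loser.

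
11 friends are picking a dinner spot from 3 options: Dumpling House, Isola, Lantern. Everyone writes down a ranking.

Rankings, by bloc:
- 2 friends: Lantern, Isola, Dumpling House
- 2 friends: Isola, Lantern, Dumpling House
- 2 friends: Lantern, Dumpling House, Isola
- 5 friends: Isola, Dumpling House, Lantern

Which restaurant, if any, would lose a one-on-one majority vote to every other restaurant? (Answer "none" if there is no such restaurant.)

Pairwise majorities:
Dumpling House vs Isola: 2 for Dumpling House, 9 for Isola — Isola by 9–2.
Dumpling House vs Lantern: Dumpling House preferred on 5 ballots; Lantern wins 6–5.
Isola vs Lantern: 2+5 = 7 for Isola, 4 for Lantern — Isola by 7–4.
Dumpling House loses to every other restaurant — it is the Condorcet loser.

Dumpling House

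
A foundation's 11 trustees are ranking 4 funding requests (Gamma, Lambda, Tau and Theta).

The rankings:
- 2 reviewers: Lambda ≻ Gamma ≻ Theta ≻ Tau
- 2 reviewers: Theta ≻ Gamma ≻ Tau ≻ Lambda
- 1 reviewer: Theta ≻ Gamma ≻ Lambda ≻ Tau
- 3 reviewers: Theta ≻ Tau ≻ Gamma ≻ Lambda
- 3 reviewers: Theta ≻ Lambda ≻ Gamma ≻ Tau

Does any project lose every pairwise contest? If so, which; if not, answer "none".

Pairwise majorities:
Gamma vs Lambda: Gamma wins 6–5.
Gamma vs Tau: 8 to 3, Gamma.
Gamma vs Theta: Theta, 9–2.
Lambda vs Tau: Lambda wins 6–5.
Lambda–Theta: Theta 9–2.
Tau vs Theta: Theta wins 11–0.
Tau is beaten in every head-to-head and is the Condorcet loser.

Tau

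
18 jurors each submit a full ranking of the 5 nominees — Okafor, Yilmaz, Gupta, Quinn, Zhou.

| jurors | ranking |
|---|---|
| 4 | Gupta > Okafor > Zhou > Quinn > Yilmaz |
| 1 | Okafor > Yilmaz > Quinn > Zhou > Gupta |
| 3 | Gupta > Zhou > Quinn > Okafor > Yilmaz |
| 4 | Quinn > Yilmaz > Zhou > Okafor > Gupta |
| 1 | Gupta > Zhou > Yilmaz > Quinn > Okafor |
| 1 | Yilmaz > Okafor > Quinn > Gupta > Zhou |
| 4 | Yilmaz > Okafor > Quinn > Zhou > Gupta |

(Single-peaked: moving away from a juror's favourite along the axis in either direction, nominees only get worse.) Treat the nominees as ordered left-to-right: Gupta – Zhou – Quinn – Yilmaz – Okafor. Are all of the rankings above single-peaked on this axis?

no

Axis positions: Gupta=1, Zhou=2, Quinn=3, Yilmaz=4, Okafor=5.
Faction 1: ranking walks positions 1-5-2-3-4; Okafor is ranked above Zhou even though Zhou lies between Okafor and the peak Gupta on the axis — preferences dip and rise again. Not single-peaked.
Faction 2 (peak Okafor at position 5): ranking walks positions 5-4-3-2-1, expanding outward from the peak — single-peaked.
Faction 3: ranking walks positions 1-2-3-5-4; Okafor is ranked above Yilmaz even though Yilmaz lies between Okafor and the peak Gupta on the axis — preferences dip and rise again. Not single-peaked.
Faction 4 (peak Quinn at position 3): ranking walks positions 3-4-2-5-1, expanding outward from the peak — single-peaked.
Faction 5: ranking walks positions 1-2-4-3-5; Yilmaz is ranked above Quinn even though Quinn lies between Yilmaz and the peak Gupta on the axis — preferences dip and rise again. Not single-peaked.
Faction 6: ranking walks positions 4-5-3-1-2; Gupta is ranked above Zhou even though Zhou lies between Gupta and the peak Yilmaz on the axis — preferences dip and rise again. Not single-peaked.
Faction 7 (peak Yilmaz at position 4): ranking walks positions 4-5-3-2-1, expanding outward from the peak — single-peaked.
Faction 1 violates single-peakedness, so the profile is not single-peaked on this axis.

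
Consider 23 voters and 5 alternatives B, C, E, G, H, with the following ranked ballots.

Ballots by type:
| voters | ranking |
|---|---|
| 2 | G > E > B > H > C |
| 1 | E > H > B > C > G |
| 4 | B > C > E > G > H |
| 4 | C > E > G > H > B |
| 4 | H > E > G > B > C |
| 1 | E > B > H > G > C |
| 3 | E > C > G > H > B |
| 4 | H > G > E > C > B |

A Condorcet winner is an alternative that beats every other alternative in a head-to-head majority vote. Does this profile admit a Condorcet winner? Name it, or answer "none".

Head-to-head results (23 voters):
B vs C: B wins 12–11.
B–E: E 19–4.
B–G: G 17–6.
B vs H: H wins 16–7.
C–E: E 15–8.
C–G: C 12–11.
C–H: H 12–11.
E vs G: E wins 17–6.
E vs H: E wins 15–8.
G vs H: G, 13–10.
E defeats every rival head-to-head and is the Condorcet winner.

E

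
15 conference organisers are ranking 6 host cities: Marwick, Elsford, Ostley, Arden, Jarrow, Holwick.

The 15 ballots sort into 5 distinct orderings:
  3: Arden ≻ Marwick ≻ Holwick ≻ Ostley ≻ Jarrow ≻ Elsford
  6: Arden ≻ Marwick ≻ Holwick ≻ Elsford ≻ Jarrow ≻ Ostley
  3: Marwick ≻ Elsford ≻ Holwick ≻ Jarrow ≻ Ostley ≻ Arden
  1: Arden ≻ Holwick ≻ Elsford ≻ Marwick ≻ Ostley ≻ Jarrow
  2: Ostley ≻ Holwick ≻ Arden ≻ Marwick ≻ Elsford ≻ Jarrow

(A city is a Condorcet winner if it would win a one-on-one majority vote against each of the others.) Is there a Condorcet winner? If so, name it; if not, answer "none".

Check each pair by majority over 15 ballots:
Marwick vs Elsford: Marwick, 14–1.
Marwick vs Ostley: Marwick, 13–2.
Marwick vs Arden: Arden, 12–3.
Marwick–Jarrow: Marwick 15–0.
Marwick vs Holwick: 3+6+3 = 12 for Marwick, 3 for Holwick — Marwick by 12–3.
Elsford vs Ostley: 10 to 5, Elsford.
Elsford vs Arden: 3 to 12, Arden.
Elsford vs Jarrow: Elsford wins 12–3.
Elsford vs Holwick: Holwick, 12–3.
Ostley vs Arden: Ostley preferred on 3+2 = 5 ballots; Arden wins 10–5.
Ostley vs Jarrow: Jarrow wins 9–6.
Ostley vs Holwick: Ostley is ranked higher on 2 ballots, Holwick on 13. Holwick wins 13–2.
Arden vs Jarrow: Arden preferred on 3+6+1+2 = 12 ballots; Arden wins 12–3.
Arden vs Holwick: Arden, 10–5.
Jarrow vs Holwick: Jarrow is ranked higher on 0 ballots, Holwick on 15. Holwick wins 15–0.
Arden wins every pairwise contest, so Arden is the Condorcet winner.

Arden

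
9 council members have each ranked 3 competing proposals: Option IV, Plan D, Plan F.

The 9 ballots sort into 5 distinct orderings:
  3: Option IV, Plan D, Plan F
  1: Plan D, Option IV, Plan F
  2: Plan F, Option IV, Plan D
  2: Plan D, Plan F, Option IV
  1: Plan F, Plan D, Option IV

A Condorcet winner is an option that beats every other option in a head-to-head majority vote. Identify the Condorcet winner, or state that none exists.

none

Pairwise majorities:
Option IV vs Plan D: Option IV preferred on 3+2 = 5 ballots; Option IV wins 5–4.
Option IV vs Plan F: Option IV is ranked higher on 3+1 = 4 ballots, Plan F on 5. Plan F wins 5–4.
Plan D vs Plan F: Plan D, 6–3.
Each option drops at least one matchup (Option IV loses to Plan F; Plan D loses to Option IV; Plan F loses to Plan D); the cycle Option IV > Plan D > Plan F > Option IV rules out a Condorcet winner.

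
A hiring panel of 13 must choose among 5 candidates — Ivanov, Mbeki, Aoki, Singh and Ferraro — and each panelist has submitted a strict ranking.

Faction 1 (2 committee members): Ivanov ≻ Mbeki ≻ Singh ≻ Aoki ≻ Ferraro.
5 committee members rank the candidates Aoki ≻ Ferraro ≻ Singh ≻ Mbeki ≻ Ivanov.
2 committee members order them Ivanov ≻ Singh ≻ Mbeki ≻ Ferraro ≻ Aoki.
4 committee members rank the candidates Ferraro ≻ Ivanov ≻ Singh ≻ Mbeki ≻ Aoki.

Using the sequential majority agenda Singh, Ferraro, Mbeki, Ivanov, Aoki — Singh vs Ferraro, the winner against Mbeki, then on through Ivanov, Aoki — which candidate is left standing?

Aoki

Round 1: Singh vs Ferraro — 4–9, Ferraro advances.
Round 2: Ferraro vs Mbeki — 9–4, Ferraro advances.
Round 3: Ferraro vs Ivanov — 9–4, Ferraro advances.
Round 4: Ferraro vs Aoki — 6–7, Aoki advances.
The agenda winner is Aoki.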